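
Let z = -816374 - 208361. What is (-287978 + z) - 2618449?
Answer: -3931162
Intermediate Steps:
z = -1024735
(-287978 + z) - 2618449 = (-287978 - 1024735) - 2618449 = -1312713 - 2618449 = -3931162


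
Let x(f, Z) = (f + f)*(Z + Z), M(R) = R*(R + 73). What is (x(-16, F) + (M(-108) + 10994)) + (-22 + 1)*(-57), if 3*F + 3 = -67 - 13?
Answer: 53225/3 ≈ 17742.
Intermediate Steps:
M(R) = R*(73 + R)
F = -83/3 (F = -1 + (-67 - 13)/3 = -1 + (1/3)*(-80) = -1 - 80/3 = -83/3 ≈ -27.667)
x(f, Z) = 4*Z*f (x(f, Z) = (2*f)*(2*Z) = 4*Z*f)
(x(-16, F) + (M(-108) + 10994)) + (-22 + 1)*(-57) = (4*(-83/3)*(-16) + (-108*(73 - 108) + 10994)) + (-22 + 1)*(-57) = (5312/3 + (-108*(-35) + 10994)) - 21*(-57) = (5312/3 + (3780 + 10994)) + 1197 = (5312/3 + 14774) + 1197 = 49634/3 + 1197 = 53225/3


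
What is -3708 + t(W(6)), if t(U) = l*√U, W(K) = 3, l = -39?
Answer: -3708 - 39*√3 ≈ -3775.6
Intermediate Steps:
t(U) = -39*√U
-3708 + t(W(6)) = -3708 - 39*√3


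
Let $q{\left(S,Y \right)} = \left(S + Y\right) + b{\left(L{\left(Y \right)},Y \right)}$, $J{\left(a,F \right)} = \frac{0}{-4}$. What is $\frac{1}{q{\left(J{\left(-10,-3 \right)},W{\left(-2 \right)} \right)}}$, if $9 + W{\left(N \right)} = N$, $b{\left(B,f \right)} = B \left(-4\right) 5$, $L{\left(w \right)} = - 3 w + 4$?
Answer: $- \frac{1}{751} \approx -0.0013316$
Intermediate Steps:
$L{\left(w \right)} = 4 - 3 w$
$b{\left(B,f \right)} = - 20 B$ ($b{\left(B,f \right)} = - 4 B 5 = - 20 B$)
$W{\left(N \right)} = -9 + N$
$J{\left(a,F \right)} = 0$ ($J{\left(a,F \right)} = 0 \left(- \frac{1}{4}\right) = 0$)
$q{\left(S,Y \right)} = -80 + S + 61 Y$ ($q{\left(S,Y \right)} = \left(S + Y\right) - 20 \left(4 - 3 Y\right) = \left(S + Y\right) + \left(-80 + 60 Y\right) = -80 + S + 61 Y$)
$\frac{1}{q{\left(J{\left(-10,-3 \right)},W{\left(-2 \right)} \right)}} = \frac{1}{-80 + 0 + 61 \left(-9 - 2\right)} = \frac{1}{-80 + 0 + 61 \left(-11\right)} = \frac{1}{-80 + 0 - 671} = \frac{1}{-751} = - \frac{1}{751}$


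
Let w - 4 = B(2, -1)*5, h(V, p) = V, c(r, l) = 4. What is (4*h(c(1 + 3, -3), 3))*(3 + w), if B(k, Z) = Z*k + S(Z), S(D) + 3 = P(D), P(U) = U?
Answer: -368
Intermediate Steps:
S(D) = -3 + D
B(k, Z) = -3 + Z + Z*k (B(k, Z) = Z*k + (-3 + Z) = -3 + Z + Z*k)
w = -26 (w = 4 + (-3 - 1 - 1*2)*5 = 4 + (-3 - 1 - 2)*5 = 4 - 6*5 = 4 - 30 = -26)
(4*h(c(1 + 3, -3), 3))*(3 + w) = (4*4)*(3 - 26) = 16*(-23) = -368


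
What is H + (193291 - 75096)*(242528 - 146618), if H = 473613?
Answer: 11336556063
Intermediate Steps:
H + (193291 - 75096)*(242528 - 146618) = 473613 + (193291 - 75096)*(242528 - 146618) = 473613 + 118195*95910 = 473613 + 11336082450 = 11336556063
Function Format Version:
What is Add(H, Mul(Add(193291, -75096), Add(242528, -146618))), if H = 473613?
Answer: 11336556063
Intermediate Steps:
Add(H, Mul(Add(193291, -75096), Add(242528, -146618))) = Add(473613, Mul(Add(193291, -75096), Add(242528, -146618))) = Add(473613, Mul(118195, 95910)) = Add(473613, 11336082450) = 11336556063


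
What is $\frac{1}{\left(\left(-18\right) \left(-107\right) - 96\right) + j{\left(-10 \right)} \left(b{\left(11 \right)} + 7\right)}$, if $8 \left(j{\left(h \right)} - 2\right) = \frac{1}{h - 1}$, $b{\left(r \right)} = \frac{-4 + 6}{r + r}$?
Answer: $\frac{484}{892545} \approx 0.00054227$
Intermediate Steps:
$b{\left(r \right)} = \frac{1}{r}$ ($b{\left(r \right)} = \frac{2}{2 r} = 2 \frac{1}{2 r} = \frac{1}{r}$)
$j{\left(h \right)} = 2 + \frac{1}{8 \left(-1 + h\right)}$ ($j{\left(h \right)} = 2 + \frac{1}{8 \left(h - 1\right)} = 2 + \frac{1}{8 \left(-1 + h\right)}$)
$\frac{1}{\left(\left(-18\right) \left(-107\right) - 96\right) + j{\left(-10 \right)} \left(b{\left(11 \right)} + 7\right)} = \frac{1}{\left(\left(-18\right) \left(-107\right) - 96\right) + \frac{-15 + 16 \left(-10\right)}{8 \left(-1 - 10\right)} \left(\frac{1}{11} + 7\right)} = \frac{1}{\left(1926 - 96\right) + \frac{-15 - 160}{8 \left(-11\right)} \left(\frac{1}{11} + 7\right)} = \frac{1}{1830 + \frac{1}{8} \left(- \frac{1}{11}\right) \left(-175\right) \frac{78}{11}} = \frac{1}{1830 + \frac{175}{88} \cdot \frac{78}{11}} = \frac{1}{1830 + \frac{6825}{484}} = \frac{1}{\frac{892545}{484}} = \frac{484}{892545}$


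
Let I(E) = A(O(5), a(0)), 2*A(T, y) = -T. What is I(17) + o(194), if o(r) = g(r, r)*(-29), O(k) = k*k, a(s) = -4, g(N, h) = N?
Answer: -11277/2 ≈ -5638.5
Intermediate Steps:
O(k) = k²
A(T, y) = -T/2 (A(T, y) = (-T)/2 = -T/2)
I(E) = -25/2 (I(E) = -½*5² = -½*25 = -25/2)
o(r) = -29*r (o(r) = r*(-29) = -29*r)
I(17) + o(194) = -25/2 - 29*194 = -25/2 - 5626 = -11277/2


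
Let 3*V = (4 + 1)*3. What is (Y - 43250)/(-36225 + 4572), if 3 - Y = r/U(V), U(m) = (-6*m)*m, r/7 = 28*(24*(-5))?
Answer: 217019/158265 ≈ 1.3712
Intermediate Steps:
r = -23520 (r = 7*(28*(24*(-5))) = 7*(28*(-120)) = 7*(-3360) = -23520)
V = 5 (V = ((4 + 1)*3)/3 = (5*3)/3 = (⅓)*15 = 5)
U(m) = -6*m²
Y = -769/5 (Y = 3 - (-23520)/((-6*5²)) = 3 - (-23520)/((-6*25)) = 3 - (-23520)/(-150) = 3 - (-23520)*(-1)/150 = 3 - 1*784/5 = 3 - 784/5 = -769/5 ≈ -153.80)
(Y - 43250)/(-36225 + 4572) = (-769/5 - 43250)/(-36225 + 4572) = -217019/5/(-31653) = -217019/5*(-1/31653) = 217019/158265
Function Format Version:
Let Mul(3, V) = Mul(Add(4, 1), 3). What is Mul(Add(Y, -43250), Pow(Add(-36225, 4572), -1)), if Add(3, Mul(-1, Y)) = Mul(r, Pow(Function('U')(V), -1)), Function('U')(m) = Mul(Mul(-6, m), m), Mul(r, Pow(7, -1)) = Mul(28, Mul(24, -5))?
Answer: Rational(217019, 158265) ≈ 1.3712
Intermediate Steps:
r = -23520 (r = Mul(7, Mul(28, Mul(24, -5))) = Mul(7, Mul(28, -120)) = Mul(7, -3360) = -23520)
V = 5 (V = Mul(Rational(1, 3), Mul(Add(4, 1), 3)) = Mul(Rational(1, 3), Mul(5, 3)) = Mul(Rational(1, 3), 15) = 5)
Function('U')(m) = Mul(-6, Pow(m, 2))
Y = Rational(-769, 5) (Y = Add(3, Mul(-1, Mul(-23520, Pow(Mul(-6, Pow(5, 2)), -1)))) = Add(3, Mul(-1, Mul(-23520, Pow(Mul(-6, 25), -1)))) = Add(3, Mul(-1, Mul(-23520, Pow(-150, -1)))) = Add(3, Mul(-1, Mul(-23520, Rational(-1, 150)))) = Add(3, Mul(-1, Rational(784, 5))) = Add(3, Rational(-784, 5)) = Rational(-769, 5) ≈ -153.80)
Mul(Add(Y, -43250), Pow(Add(-36225, 4572), -1)) = Mul(Add(Rational(-769, 5), -43250), Pow(Add(-36225, 4572), -1)) = Mul(Rational(-217019, 5), Pow(-31653, -1)) = Mul(Rational(-217019, 5), Rational(-1, 31653)) = Rational(217019, 158265)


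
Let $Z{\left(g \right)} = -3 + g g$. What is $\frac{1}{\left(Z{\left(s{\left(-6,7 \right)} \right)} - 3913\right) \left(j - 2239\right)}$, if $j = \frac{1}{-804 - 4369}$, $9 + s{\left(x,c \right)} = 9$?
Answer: $\frac{5173}{45356474768} \approx 1.1405 \cdot 10^{-7}$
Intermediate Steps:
$s{\left(x,c \right)} = 0$ ($s{\left(x,c \right)} = -9 + 9 = 0$)
$j = - \frac{1}{5173}$ ($j = \frac{1}{-5173} = - \frac{1}{5173} \approx -0.00019331$)
$Z{\left(g \right)} = -3 + g^{2}$
$\frac{1}{\left(Z{\left(s{\left(-6,7 \right)} \right)} - 3913\right) \left(j - 2239\right)} = \frac{1}{\left(\left(-3 + 0^{2}\right) - 3913\right) \left(- \frac{1}{5173} - 2239\right)} = \frac{1}{\left(\left(-3 + 0\right) - 3913\right) \left(- \frac{11582348}{5173}\right)} = \frac{1}{\left(-3 - 3913\right) \left(- \frac{11582348}{5173}\right)} = \frac{1}{\left(-3916\right) \left(- \frac{11582348}{5173}\right)} = \frac{1}{\frac{45356474768}{5173}} = \frac{5173}{45356474768}$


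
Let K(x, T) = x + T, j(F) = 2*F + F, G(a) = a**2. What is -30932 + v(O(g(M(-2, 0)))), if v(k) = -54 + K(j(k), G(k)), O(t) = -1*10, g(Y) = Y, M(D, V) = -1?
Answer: -30916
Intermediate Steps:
O(t) = -10
j(F) = 3*F
K(x, T) = T + x
v(k) = -54 + k**2 + 3*k (v(k) = -54 + (k**2 + 3*k) = -54 + k**2 + 3*k)
-30932 + v(O(g(M(-2, 0)))) = -30932 + (-54 + (-10)**2 + 3*(-10)) = -30932 + (-54 + 100 - 30) = -30932 + 16 = -30916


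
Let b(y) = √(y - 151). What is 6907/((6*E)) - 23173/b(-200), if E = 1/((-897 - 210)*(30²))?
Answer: -1146907350 + 23173*I*√39/117 ≈ -1.1469e+9 + 1236.9*I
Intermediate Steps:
b(y) = √(-151 + y)
E = -1/996300 (E = 1/(-1107*900) = -1/1107*1/900 = -1/996300 ≈ -1.0037e-6)
6907/((6*E)) - 23173/b(-200) = 6907/((6*(-1/996300))) - 23173/√(-151 - 200) = 6907/(-1/166050) - 23173*(-I*√39/117) = 6907*(-166050) - 23173*(-I*√39/117) = -1146907350 - (-23173)*I*√39/117 = -1146907350 + 23173*I*√39/117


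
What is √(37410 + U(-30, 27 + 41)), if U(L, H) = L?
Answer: 2*√9345 ≈ 193.34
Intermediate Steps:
√(37410 + U(-30, 27 + 41)) = √(37410 - 30) = √37380 = 2*√9345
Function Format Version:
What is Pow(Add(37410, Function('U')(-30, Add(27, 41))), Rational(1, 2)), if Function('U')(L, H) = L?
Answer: Mul(2, Pow(9345, Rational(1, 2))) ≈ 193.34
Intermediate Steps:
Pow(Add(37410, Function('U')(-30, Add(27, 41))), Rational(1, 2)) = Pow(Add(37410, -30), Rational(1, 2)) = Pow(37380, Rational(1, 2)) = Mul(2, Pow(9345, Rational(1, 2)))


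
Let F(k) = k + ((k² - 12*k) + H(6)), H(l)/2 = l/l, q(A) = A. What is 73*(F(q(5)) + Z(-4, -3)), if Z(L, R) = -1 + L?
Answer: -2409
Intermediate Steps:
H(l) = 2 (H(l) = 2*(l/l) = 2*1 = 2)
F(k) = 2 + k² - 11*k (F(k) = k + ((k² - 12*k) + 2) = k + (2 + k² - 12*k) = 2 + k² - 11*k)
73*(F(q(5)) + Z(-4, -3)) = 73*((2 + 5² - 11*5) + (-1 - 4)) = 73*((2 + 25 - 55) - 5) = 73*(-28 - 5) = 73*(-33) = -2409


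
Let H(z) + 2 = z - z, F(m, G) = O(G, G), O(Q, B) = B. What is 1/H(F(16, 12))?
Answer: -½ ≈ -0.50000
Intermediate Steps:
F(m, G) = G
H(z) = -2 (H(z) = -2 + (z - z) = -2 + 0 = -2)
1/H(F(16, 12)) = 1/(-2) = -½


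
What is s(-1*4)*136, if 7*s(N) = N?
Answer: -544/7 ≈ -77.714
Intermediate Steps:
s(N) = N/7
s(-1*4)*136 = ((-1*4)/7)*136 = ((⅐)*(-4))*136 = -4/7*136 = -544/7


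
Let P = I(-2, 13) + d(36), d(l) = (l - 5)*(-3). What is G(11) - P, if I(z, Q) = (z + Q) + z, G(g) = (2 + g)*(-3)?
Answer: 45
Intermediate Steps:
G(g) = -6 - 3*g
I(z, Q) = Q + 2*z (I(z, Q) = (Q + z) + z = Q + 2*z)
d(l) = 15 - 3*l (d(l) = (-5 + l)*(-3) = 15 - 3*l)
P = -84 (P = (13 + 2*(-2)) + (15 - 3*36) = (13 - 4) + (15 - 108) = 9 - 93 = -84)
G(11) - P = (-6 - 3*11) - 1*(-84) = (-6 - 33) + 84 = -39 + 84 = 45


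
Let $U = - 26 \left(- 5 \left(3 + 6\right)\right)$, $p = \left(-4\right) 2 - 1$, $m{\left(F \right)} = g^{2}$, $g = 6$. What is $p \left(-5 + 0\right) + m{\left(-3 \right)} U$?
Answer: $42165$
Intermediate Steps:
$m{\left(F \right)} = 36$ ($m{\left(F \right)} = 6^{2} = 36$)
$p = -9$ ($p = -8 - 1 = -9$)
$U = 1170$ ($U = - 26 \left(\left(-5\right) 9\right) = \left(-26\right) \left(-45\right) = 1170$)
$p \left(-5 + 0\right) + m{\left(-3 \right)} U = - 9 \left(-5 + 0\right) + 36 \cdot 1170 = \left(-9\right) \left(-5\right) + 42120 = 45 + 42120 = 42165$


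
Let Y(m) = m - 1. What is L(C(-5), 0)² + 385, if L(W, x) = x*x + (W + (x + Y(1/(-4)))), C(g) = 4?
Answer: 6281/16 ≈ 392.56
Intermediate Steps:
Y(m) = -1 + m
L(W, x) = -5/4 + W + x + x² (L(W, x) = x*x + (W + (x + (-1 + 1/(-4)))) = x² + (W + (x + (-1 - ¼))) = x² + (W + (x - 5/4)) = x² + (W + (-5/4 + x)) = x² + (-5/4 + W + x) = -5/4 + W + x + x²)
L(C(-5), 0)² + 385 = (-5/4 + 4 + 0 + 0²)² + 385 = (-5/4 + 4 + 0 + 0)² + 385 = (11/4)² + 385 = 121/16 + 385 = 6281/16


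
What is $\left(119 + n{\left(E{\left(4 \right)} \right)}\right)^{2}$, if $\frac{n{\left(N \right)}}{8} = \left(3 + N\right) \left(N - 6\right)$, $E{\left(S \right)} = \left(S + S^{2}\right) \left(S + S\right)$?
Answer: $40374874225$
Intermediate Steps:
$E{\left(S \right)} = 2 S \left(S + S^{2}\right)$ ($E{\left(S \right)} = \left(S + S^{2}\right) 2 S = 2 S \left(S + S^{2}\right)$)
$n{\left(N \right)} = 8 \left(-6 + N\right) \left(3 + N\right)$ ($n{\left(N \right)} = 8 \left(3 + N\right) \left(N - 6\right) = 8 \left(3 + N\right) \left(-6 + N\right) = 8 \left(-6 + N\right) \left(3 + N\right)$)
$\left(119 + n{\left(E{\left(4 \right)} \right)}\right)^{2} = \left(119 - \left(144 - 8 \cdot 1024 \left(1 + 4\right)^{2} + 24 \cdot 2 \cdot 4^{2} \left(1 + 4\right)\right)\right)^{2} = \left(119 - \left(144 - 204800 + 24 \cdot 2 \cdot 16 \cdot 5\right)\right)^{2} = \left(119 - \left(3984 - 204800\right)\right)^{2} = \left(119 - -200816\right)^{2} = \left(119 + 200816\right)^{2} = 200935^{2} = 40374874225$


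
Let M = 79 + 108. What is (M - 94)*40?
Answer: 3720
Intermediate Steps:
M = 187
(M - 94)*40 = (187 - 94)*40 = 93*40 = 3720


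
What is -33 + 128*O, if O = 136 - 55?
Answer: 10335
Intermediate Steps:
O = 81
-33 + 128*O = -33 + 128*81 = -33 + 10368 = 10335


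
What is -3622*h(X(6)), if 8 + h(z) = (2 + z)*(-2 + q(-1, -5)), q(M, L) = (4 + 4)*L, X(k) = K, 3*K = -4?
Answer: 130392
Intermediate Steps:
K = -4/3 (K = (⅓)*(-4) = -4/3 ≈ -1.3333)
X(k) = -4/3
q(M, L) = 8*L
h(z) = -92 - 42*z (h(z) = -8 + (2 + z)*(-2 + 8*(-5)) = -8 + (2 + z)*(-2 - 40) = -8 + (2 + z)*(-42) = -8 + (-84 - 42*z) = -92 - 42*z)
-3622*h(X(6)) = -3622*(-92 - 42*(-4/3)) = -3622*(-92 + 56) = -3622*(-36) = 130392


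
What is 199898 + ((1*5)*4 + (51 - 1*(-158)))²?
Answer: 252339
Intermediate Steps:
199898 + ((1*5)*4 + (51 - 1*(-158)))² = 199898 + (5*4 + (51 + 158))² = 199898 + (20 + 209)² = 199898 + 229² = 199898 + 52441 = 252339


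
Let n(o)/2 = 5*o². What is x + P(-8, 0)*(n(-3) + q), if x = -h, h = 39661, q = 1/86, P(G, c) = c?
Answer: -39661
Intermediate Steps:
n(o) = 10*o² (n(o) = 2*(5*o²) = 10*o²)
q = 1/86 ≈ 0.011628
x = -39661 (x = -1*39661 = -39661)
x + P(-8, 0)*(n(-3) + q) = -39661 + 0*(10*(-3)² + 1/86) = -39661 + 0*(10*9 + 1/86) = -39661 + 0*(90 + 1/86) = -39661 + 0*(7741/86) = -39661 + 0 = -39661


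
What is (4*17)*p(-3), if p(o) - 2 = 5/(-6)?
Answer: 238/3 ≈ 79.333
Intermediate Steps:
p(o) = 7/6 (p(o) = 2 + 5/(-6) = 2 + 5*(-⅙) = 2 - ⅚ = 7/6)
(4*17)*p(-3) = (4*17)*(7/6) = 68*(7/6) = 238/3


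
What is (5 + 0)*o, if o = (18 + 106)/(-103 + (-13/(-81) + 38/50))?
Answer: -1255500/206711 ≈ -6.0737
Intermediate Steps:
o = -251100/206711 (o = 124/(-103 + (-13*(-1/81) + 38*(1/50))) = 124/(-103 + (13/81 + 19/25)) = 124/(-103 + 1864/2025) = 124/(-206711/2025) = 124*(-2025/206711) = -251100/206711 ≈ -1.2147)
(5 + 0)*o = (5 + 0)*(-251100/206711) = 5*(-251100/206711) = -1255500/206711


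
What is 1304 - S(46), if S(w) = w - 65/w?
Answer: 57933/46 ≈ 1259.4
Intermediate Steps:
1304 - S(46) = 1304 - (46 - 65/46) = 1304 - 1*2051/46 = 1304 - 2051/46 = 57933/46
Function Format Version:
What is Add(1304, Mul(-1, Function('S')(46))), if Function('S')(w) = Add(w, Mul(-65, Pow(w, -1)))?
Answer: Rational(57933, 46) ≈ 1259.4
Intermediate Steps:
Add(1304, Mul(-1, Function('S')(46))) = Add(1304, Mul(-1, Add(46, Mul(-65, Pow(46, -1))))) = Add(1304, Mul(-1, Add(46, Mul(-65, Rational(1, 46))))) = Add(1304, Mul(-1, Add(46, Rational(-65, 46)))) = Add(1304, Mul(-1, Rational(2051, 46))) = Add(1304, Rational(-2051, 46)) = Rational(57933, 46)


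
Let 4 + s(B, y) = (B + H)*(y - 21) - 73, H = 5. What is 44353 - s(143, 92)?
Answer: 33922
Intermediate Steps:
s(B, y) = -77 + (-21 + y)*(5 + B) (s(B, y) = -4 + ((B + 5)*(y - 21) - 73) = -4 + ((5 + B)*(-21 + y) - 73) = -4 + ((-21 + y)*(5 + B) - 73) = -4 + (-73 + (-21 + y)*(5 + B)) = -77 + (-21 + y)*(5 + B))
44353 - s(143, 92) = 44353 - (-182 - 21*143 + 5*92 + 143*92) = 44353 - (-182 - 3003 + 460 + 13156) = 44353 - 1*10431 = 44353 - 10431 = 33922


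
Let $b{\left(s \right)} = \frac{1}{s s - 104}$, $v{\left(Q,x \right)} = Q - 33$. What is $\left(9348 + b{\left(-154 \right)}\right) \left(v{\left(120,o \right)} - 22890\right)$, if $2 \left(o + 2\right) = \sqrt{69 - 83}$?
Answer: $- \frac{5033191650531}{23612} \approx -2.1316 \cdot 10^{8}$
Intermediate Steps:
$o = -2 + \frac{i \sqrt{14}}{2}$ ($o = -2 + \frac{\sqrt{69 - 83}}{2} = -2 + \frac{\sqrt{-14}}{2} = -2 + \frac{i \sqrt{14}}{2} \approx -2.0 + 1.8708 i$)
$v{\left(Q,x \right)} = -33 + Q$ ($v{\left(Q,x \right)} = Q - 33 = -33 + Q$)
$b{\left(s \right)} = \frac{1}{-104 + s^{2}}$ ($b{\left(s \right)} = \frac{1}{s^{2} - 104} = \frac{1}{-104 + s^{2}}$)
$\left(9348 + b{\left(-154 \right)}\right) \left(v{\left(120,o \right)} - 22890\right) = \left(9348 + \frac{1}{-104 + \left(-154\right)^{2}}\right) \left(\left(-33 + 120\right) - 22890\right) = \left(9348 + \frac{1}{-104 + 23716}\right) \left(87 - 22890\right) = \left(9348 + \frac{1}{23612}\right) \left(-22803\right) = \frac{220724977}{23612} \left(-22803\right) = - \frac{5033191650531}{23612}$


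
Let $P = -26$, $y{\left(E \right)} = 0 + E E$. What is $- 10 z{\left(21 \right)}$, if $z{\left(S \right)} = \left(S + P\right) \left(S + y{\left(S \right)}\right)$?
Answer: $23100$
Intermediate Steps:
$y{\left(E \right)} = E^{2}$ ($y{\left(E \right)} = 0 + E^{2} = E^{2}$)
$z{\left(S \right)} = \left(-26 + S\right) \left(S + S^{2}\right)$ ($z{\left(S \right)} = \left(S - 26\right) \left(S + S^{2}\right) = \left(-26 + S\right) \left(S + S^{2}\right)$)
$- 10 z{\left(21 \right)} = - 10 \cdot 21 \left(-26 + 21^{2} - 525\right) = - 10 \cdot 21 \left(-26 + 441 - 525\right) = - 10 \cdot 21 \left(-110\right) = \left(-10\right) \left(-2310\right) = 23100$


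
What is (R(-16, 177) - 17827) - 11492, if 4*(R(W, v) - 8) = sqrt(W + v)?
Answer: -29311 + sqrt(161)/4 ≈ -29308.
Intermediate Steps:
R(W, v) = 8 + sqrt(W + v)/4
(R(-16, 177) - 17827) - 11492 = ((8 + sqrt(-16 + 177)/4) - 17827) - 11492 = ((8 + sqrt(161)/4) - 17827) - 11492 = (-17819 + sqrt(161)/4) - 11492 = -29311 + sqrt(161)/4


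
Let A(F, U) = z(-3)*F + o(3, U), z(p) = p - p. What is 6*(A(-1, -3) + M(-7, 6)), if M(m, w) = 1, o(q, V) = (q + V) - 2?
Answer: -6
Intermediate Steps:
o(q, V) = -2 + V + q (o(q, V) = (V + q) - 2 = -2 + V + q)
z(p) = 0
A(F, U) = 1 + U (A(F, U) = 0*F + (-2 + U + 3) = 0 + (1 + U) = 1 + U)
6*(A(-1, -3) + M(-7, 6)) = 6*((1 - 3) + 1) = 6*(-2 + 1) = 6*(-1) = -6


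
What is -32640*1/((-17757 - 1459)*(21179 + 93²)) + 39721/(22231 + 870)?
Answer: 355747377407/206889252557 ≈ 1.7195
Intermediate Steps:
-32640*1/((-17757 - 1459)*(21179 + 93²)) + 39721/(22231 + 870) = -32640*(-1/(19216*(21179 + 8649))) + 39721/23101 = -32640/(29828*(-19216)) + 39721*(1/23101) = -32640/(-573174848) + 39721/23101 = -32640*(-1/573174848) + 39721/23101 = 510/8955857 + 39721/23101 = 355747377407/206889252557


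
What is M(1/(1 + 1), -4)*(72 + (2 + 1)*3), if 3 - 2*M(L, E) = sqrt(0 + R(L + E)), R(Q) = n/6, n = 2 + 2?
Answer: 243/2 - 27*sqrt(6)/2 ≈ 88.432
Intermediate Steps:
n = 4
R(Q) = 2/3 (R(Q) = 4/6 = 4*(1/6) = 2/3)
M(L, E) = 3/2 - sqrt(6)/6 (M(L, E) = 3/2 - sqrt(0 + 2/3)/2 = 3/2 - sqrt(6)/6)
M(1/(1 + 1), -4)*(72 + (2 + 1)*3) = (3/2 - sqrt(6)/6)*(72 + (2 + 1)*3) = (3/2 - sqrt(6)/6)*(72 + 3*3) = (3/2 - sqrt(6)/6)*(72 + 9) = (3/2 - sqrt(6)/6)*81 = 243/2 - 27*sqrt(6)/2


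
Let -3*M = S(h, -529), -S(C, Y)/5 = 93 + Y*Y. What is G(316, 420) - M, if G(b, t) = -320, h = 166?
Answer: -1400630/3 ≈ -4.6688e+5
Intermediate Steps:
S(C, Y) = -465 - 5*Y**2 (S(C, Y) = -5*(93 + Y*Y) = -5*(93 + Y**2) = -465 - 5*Y**2)
M = 1399670/3 (M = -(-465 - 5*(-529)**2)/3 = -(-465 - 5*279841)/3 = -(-465 - 1399205)/3 = -1/3*(-1399670) = 1399670/3 ≈ 4.6656e+5)
G(316, 420) - M = -320 - 1*1399670/3 = -320 - 1399670/3 = -1400630/3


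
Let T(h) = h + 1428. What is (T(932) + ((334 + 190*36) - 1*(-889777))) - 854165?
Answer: 45146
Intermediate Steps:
T(h) = 1428 + h
(T(932) + ((334 + 190*36) - 1*(-889777))) - 854165 = ((1428 + 932) + ((334 + 190*36) - 1*(-889777))) - 854165 = (2360 + ((334 + 6840) + 889777)) - 854165 = (2360 + (7174 + 889777)) - 854165 = (2360 + 896951) - 854165 = 899311 - 854165 = 45146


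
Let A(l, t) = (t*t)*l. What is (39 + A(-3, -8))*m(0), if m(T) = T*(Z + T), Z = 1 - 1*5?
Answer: 0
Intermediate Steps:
Z = -4 (Z = 1 - 5 = -4)
m(T) = T*(-4 + T)
A(l, t) = l*t² (A(l, t) = t²*l = l*t²)
(39 + A(-3, -8))*m(0) = (39 - 3*(-8)²)*(0*(-4 + 0)) = (39 - 3*64)*(0*(-4)) = (39 - 192)*0 = -153*0 = 0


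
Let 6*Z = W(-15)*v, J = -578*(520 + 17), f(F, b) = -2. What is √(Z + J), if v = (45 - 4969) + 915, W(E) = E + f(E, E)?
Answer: I*√10764978/6 ≈ 546.83*I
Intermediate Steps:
W(E) = -2 + E (W(E) = E - 2 = -2 + E)
v = -4009 (v = -4924 + 915 = -4009)
J = -310386 (J = -578*537 = -310386)
Z = 68153/6 (Z = ((-2 - 15)*(-4009))/6 = (-17*(-4009))/6 = (⅙)*68153 = 68153/6 ≈ 11359.)
√(Z + J) = √(68153/6 - 310386) = √(-1794163/6) = I*√10764978/6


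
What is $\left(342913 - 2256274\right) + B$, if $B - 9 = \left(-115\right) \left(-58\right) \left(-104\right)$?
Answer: $-2607032$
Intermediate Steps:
$B = -693671$ ($B = 9 + \left(-115\right) \left(-58\right) \left(-104\right) = 9 + 6670 \left(-104\right) = 9 - 693680 = -693671$)
$\left(342913 - 2256274\right) + B = \left(342913 - 2256274\right) - 693671 = -1913361 - 693671 = -2607032$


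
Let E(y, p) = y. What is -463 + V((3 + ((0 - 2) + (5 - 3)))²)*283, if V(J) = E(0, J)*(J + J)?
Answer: -463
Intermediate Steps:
V(J) = 0 (V(J) = 0*(J + J) = 0*(2*J) = 0)
-463 + V((3 + ((0 - 2) + (5 - 3)))²)*283 = -463 + 0*283 = -463 + 0 = -463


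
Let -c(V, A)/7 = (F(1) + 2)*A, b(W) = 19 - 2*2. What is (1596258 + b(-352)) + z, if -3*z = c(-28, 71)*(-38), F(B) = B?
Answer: 1577387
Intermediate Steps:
b(W) = 15 (b(W) = 19 - 4 = 15)
c(V, A) = -21*A (c(V, A) = -7*(1 + 2)*A = -21*A)
z = -18886 (z = -(-21*71)*(-38)/3 = -(-497)*(-38) = -1/3*56658 = -18886)
(1596258 + b(-352)) + z = (1596258 + 15) - 18886 = 1596273 - 18886 = 1577387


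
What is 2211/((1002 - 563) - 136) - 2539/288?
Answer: -44183/29088 ≈ -1.5189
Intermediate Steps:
2211/((1002 - 563) - 136) - 2539/288 = 2211/(439 - 136) - 2539*1/288 = 2211/303 - 2539/288 = 2211*(1/303) - 2539/288 = 737/101 - 2539/288 = -44183/29088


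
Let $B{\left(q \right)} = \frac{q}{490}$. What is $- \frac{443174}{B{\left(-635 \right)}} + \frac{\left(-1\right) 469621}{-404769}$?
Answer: $\frac{17579603128855}{51405663} \approx 3.4198 \cdot 10^{5}$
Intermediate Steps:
$B{\left(q \right)} = \frac{q}{490}$ ($B{\left(q \right)} = q \frac{1}{490} = \frac{q}{490}$)
$- \frac{443174}{B{\left(-635 \right)}} + \frac{\left(-1\right) 469621}{-404769} = - \frac{443174}{\frac{1}{490} \left(-635\right)} + \frac{\left(-1\right) 469621}{-404769} = - \frac{443174}{- \frac{127}{98}} - - \frac{469621}{404769} = \left(-443174\right) \left(- \frac{98}{127}\right) + \frac{469621}{404769} = \frac{43431052}{127} + \frac{469621}{404769} = \frac{17579603128855}{51405663}$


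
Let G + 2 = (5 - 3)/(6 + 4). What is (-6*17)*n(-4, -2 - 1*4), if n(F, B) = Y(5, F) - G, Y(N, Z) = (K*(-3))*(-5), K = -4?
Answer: 29682/5 ≈ 5936.4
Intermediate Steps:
Y(N, Z) = -60 (Y(N, Z) = -4*(-3)*(-5) = 12*(-5) = -60)
G = -9/5 (G = -2 + (5 - 3)/(6 + 4) = -2 + 2/10 = -2 + 2*(⅒) = -2 + ⅕ = -9/5 ≈ -1.8000)
n(F, B) = -291/5 (n(F, B) = -60 - 1*(-9/5) = -60 + 9/5 = -291/5)
(-6*17)*n(-4, -2 - 1*4) = -6*17*(-291/5) = -102*(-291/5) = 29682/5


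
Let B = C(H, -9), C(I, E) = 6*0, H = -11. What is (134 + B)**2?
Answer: 17956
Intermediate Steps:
C(I, E) = 0
B = 0
(134 + B)**2 = (134 + 0)**2 = 134**2 = 17956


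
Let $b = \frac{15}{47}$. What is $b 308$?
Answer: $\frac{4620}{47} \approx 98.298$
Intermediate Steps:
$b = \frac{15}{47}$ ($b = 15 \cdot \frac{1}{47} = \frac{15}{47} \approx 0.31915$)
$b 308 = \frac{15}{47} \cdot 308 = \frac{4620}{47}$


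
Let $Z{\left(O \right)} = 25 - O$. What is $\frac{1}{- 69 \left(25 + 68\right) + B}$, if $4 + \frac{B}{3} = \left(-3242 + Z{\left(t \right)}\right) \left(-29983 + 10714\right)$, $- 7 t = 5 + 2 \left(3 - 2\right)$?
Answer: $\frac{1}{185900883} \approx 5.3792 \cdot 10^{-9}$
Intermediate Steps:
$t = -1$ ($t = - \frac{5 + 2 \left(3 - 2\right)}{7} = - \frac{5 + 2 \cdot 1}{7} = - \frac{5 + 2}{7} = \left(- \frac{1}{7}\right) 7 = -1$)
$B = 185907300$ ($B = -12 + 3 \left(-3242 + \left(25 - -1\right)\right) \left(-29983 + 10714\right) = -12 + 3 \left(-3242 + \left(25 + 1\right)\right) \left(-19269\right) = -12 + 3 \left(-3242 + 26\right) \left(-19269\right) = -12 + 3 \left(\left(-3216\right) \left(-19269\right)\right) = -12 + 3 \cdot 61969104 = -12 + 185907312 = 185907300$)
$\frac{1}{- 69 \left(25 + 68\right) + B} = \frac{1}{- 69 \left(25 + 68\right) + 185907300} = \frac{1}{\left(-69\right) 93 + 185907300} = \frac{1}{-6417 + 185907300} = \frac{1}{185900883}$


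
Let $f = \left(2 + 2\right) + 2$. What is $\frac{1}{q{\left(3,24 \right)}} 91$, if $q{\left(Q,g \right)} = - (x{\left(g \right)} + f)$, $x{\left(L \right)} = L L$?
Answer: $- \frac{91}{582} \approx -0.15636$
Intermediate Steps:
$x{\left(L \right)} = L^{2}$
$f = 6$ ($f = 4 + 2 = 6$)
$q{\left(Q,g \right)} = -6 - g^{2}$ ($q{\left(Q,g \right)} = - (g^{2} + 6) = - (6 + g^{2}) = -6 - g^{2}$)
$\frac{1}{q{\left(3,24 \right)}} 91 = \frac{1}{-6 - 24^{2}} \cdot 91 = \frac{1}{-6 - 576} \cdot 91 = \frac{1}{-582} \cdot 91 = \left(- \frac{1}{582}\right) 91 = - \frac{91}{582}$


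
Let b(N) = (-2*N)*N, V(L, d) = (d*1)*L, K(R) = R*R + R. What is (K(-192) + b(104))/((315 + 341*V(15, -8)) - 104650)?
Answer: -3008/29051 ≈ -0.10354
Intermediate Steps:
K(R) = R + R**2 (K(R) = R**2 + R = R + R**2)
V(L, d) = L*d (V(L, d) = d*L = L*d)
b(N) = -2*N**2
(K(-192) + b(104))/((315 + 341*V(15, -8)) - 104650) = (-192*(1 - 192) - 2*104**2)/((315 + 341*(15*(-8))) - 104650) = (-192*(-191) - 2*10816)/((315 + 341*(-120)) - 104650) = (36672 - 21632)/((315 - 40920) - 104650) = 15040/(-40605 - 104650) = 15040/(-145255) = 15040*(-1/145255) = -3008/29051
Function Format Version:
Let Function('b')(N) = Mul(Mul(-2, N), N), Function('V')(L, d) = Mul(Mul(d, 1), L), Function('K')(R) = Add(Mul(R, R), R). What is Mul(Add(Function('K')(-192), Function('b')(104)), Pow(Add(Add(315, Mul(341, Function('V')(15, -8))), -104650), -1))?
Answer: Rational(-3008, 29051) ≈ -0.10354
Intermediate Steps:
Function('K')(R) = Add(R, Pow(R, 2)) (Function('K')(R) = Add(Pow(R, 2), R) = Add(R, Pow(R, 2)))
Function('V')(L, d) = Mul(L, d) (Function('V')(L, d) = Mul(d, L) = Mul(L, d))
Function('b')(N) = Mul(-2, Pow(N, 2))
Mul(Add(Function('K')(-192), Function('b')(104)), Pow(Add(Add(315, Mul(341, Function('V')(15, -8))), -104650), -1)) = Mul(Add(Mul(-192, Add(1, -192)), Mul(-2, Pow(104, 2))), Pow(Add(Add(315, Mul(341, Mul(15, -8))), -104650), -1)) = Mul(Add(Mul(-192, -191), Mul(-2, 10816)), Pow(Add(Add(315, Mul(341, -120)), -104650), -1)) = Mul(Add(36672, -21632), Pow(Add(Add(315, -40920), -104650), -1)) = Mul(15040, Pow(Add(-40605, -104650), -1)) = Mul(15040, Pow(-145255, -1)) = Mul(15040, Rational(-1, 145255)) = Rational(-3008, 29051)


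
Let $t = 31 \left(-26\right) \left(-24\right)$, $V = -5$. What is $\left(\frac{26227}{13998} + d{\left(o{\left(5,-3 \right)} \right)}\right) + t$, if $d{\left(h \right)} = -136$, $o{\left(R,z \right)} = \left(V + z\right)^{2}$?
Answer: $\frac{268899811}{13998} \approx 19210.0$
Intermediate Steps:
$t = 19344$ ($t = \left(-806\right) \left(-24\right) = 19344$)
$o{\left(R,z \right)} = \left(-5 + z\right)^{2}$
$\left(\frac{26227}{13998} + d{\left(o{\left(5,-3 \right)} \right)}\right) + t = \left(\frac{26227}{13998} - 136\right) + 19344 = - \frac{1877501}{13998} + 19344 = \frac{268899811}{13998}$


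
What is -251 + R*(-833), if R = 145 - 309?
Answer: 136361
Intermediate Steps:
R = -164
-251 + R*(-833) = -251 - 164*(-833) = -251 + 136612 = 136361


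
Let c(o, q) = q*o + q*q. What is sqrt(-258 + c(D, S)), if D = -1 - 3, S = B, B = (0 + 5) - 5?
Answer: I*sqrt(258) ≈ 16.062*I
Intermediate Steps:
B = 0 (B = 5 - 5 = 0)
S = 0
D = -4
c(o, q) = q**2 + o*q (c(o, q) = o*q + q**2 = q**2 + o*q)
sqrt(-258 + c(D, S)) = sqrt(-258 + 0*(-4 + 0)) = sqrt(-258 + 0*(-4)) = sqrt(-258 + 0) = sqrt(-258) = I*sqrt(258)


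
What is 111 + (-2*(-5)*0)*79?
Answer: 111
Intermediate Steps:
111 + (-2*(-5)*0)*79 = 111 + (10*0)*79 = 111 + 0*79 = 111 + 0 = 111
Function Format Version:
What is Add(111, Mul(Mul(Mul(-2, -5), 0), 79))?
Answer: 111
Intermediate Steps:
Add(111, Mul(Mul(Mul(-2, -5), 0), 79)) = Add(111, Mul(Mul(10, 0), 79)) = Add(111, Mul(0, 79)) = Add(111, 0) = 111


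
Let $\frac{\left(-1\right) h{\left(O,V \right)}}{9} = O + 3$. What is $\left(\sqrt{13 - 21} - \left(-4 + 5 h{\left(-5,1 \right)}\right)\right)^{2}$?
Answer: $7388 - 344 i \sqrt{2} \approx 7388.0 - 486.49 i$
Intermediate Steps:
$h{\left(O,V \right)} = -27 - 9 O$ ($h{\left(O,V \right)} = - 9 \left(O + 3\right) = - 9 \left(3 + O\right) = -27 - 9 O$)
$\left(\sqrt{13 - 21} - \left(-4 + 5 h{\left(-5,1 \right)}\right)\right)^{2} = \left(\sqrt{13 - 21} + \left(- 5 \left(-27 - -45\right) + 4\right)\right)^{2} = \left(\sqrt{-8} + \left(- 5 \left(-27 + 45\right) + 4\right)\right)^{2} = \left(2 i \sqrt{2} + \left(\left(-5\right) 18 + 4\right)\right)^{2} = \left(2 i \sqrt{2} + \left(-90 + 4\right)\right)^{2} = \left(2 i \sqrt{2} - 86\right)^{2} = \left(-86 + 2 i \sqrt{2}\right)^{2}$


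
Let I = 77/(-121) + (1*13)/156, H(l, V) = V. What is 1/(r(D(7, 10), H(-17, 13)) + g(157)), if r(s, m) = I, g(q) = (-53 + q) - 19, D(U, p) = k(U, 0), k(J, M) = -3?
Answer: 132/11147 ≈ 0.011842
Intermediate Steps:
D(U, p) = -3
g(q) = -72 + q
I = -73/132 (I = 77*(-1/121) + 13*(1/156) = -7/11 + 1/12 = -73/132 ≈ -0.55303)
r(s, m) = -73/132
1/(r(D(7, 10), H(-17, 13)) + g(157)) = 1/(-73/132 + (-72 + 157)) = 1/(-73/132 + 85) = 1/(11147/132) = 132/11147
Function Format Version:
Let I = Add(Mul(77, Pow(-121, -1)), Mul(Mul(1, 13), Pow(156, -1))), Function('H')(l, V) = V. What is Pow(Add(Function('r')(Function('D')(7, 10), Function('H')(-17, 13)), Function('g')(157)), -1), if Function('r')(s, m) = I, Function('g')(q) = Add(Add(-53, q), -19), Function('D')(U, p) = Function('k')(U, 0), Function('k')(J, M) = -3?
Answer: Rational(132, 11147) ≈ 0.011842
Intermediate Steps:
Function('D')(U, p) = -3
Function('g')(q) = Add(-72, q)
I = Rational(-73, 132) (I = Add(Mul(77, Rational(-1, 121)), Mul(13, Rational(1, 156))) = Add(Rational(-7, 11), Rational(1, 12)) = Rational(-73, 132) ≈ -0.55303)
Function('r')(s, m) = Rational(-73, 132)
Pow(Add(Function('r')(Function('D')(7, 10), Function('H')(-17, 13)), Function('g')(157)), -1) = Pow(Add(Rational(-73, 132), Add(-72, 157)), -1) = Pow(Add(Rational(-73, 132), 85), -1) = Pow(Rational(11147, 132), -1) = Rational(132, 11147)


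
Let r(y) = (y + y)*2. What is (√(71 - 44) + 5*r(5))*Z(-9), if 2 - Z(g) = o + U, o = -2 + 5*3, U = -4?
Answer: -700 - 21*√3 ≈ -736.37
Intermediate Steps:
r(y) = 4*y (r(y) = (2*y)*2 = 4*y)
o = 13 (o = -2 + 15 = 13)
Z(g) = -7 (Z(g) = 2 - (13 - 4) = 2 - 1*9 = 2 - 9 = -7)
(√(71 - 44) + 5*r(5))*Z(-9) = (√(71 - 44) + 5*(4*5))*(-7) = (√27 + 5*20)*(-7) = (3*√3 + 100)*(-7) = (100 + 3*√3)*(-7) = -700 - 21*√3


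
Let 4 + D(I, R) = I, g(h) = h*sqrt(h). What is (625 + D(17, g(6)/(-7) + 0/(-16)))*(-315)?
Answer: -200970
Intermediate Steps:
g(h) = h**(3/2)
D(I, R) = -4 + I
(625 + D(17, g(6)/(-7) + 0/(-16)))*(-315) = (625 + (-4 + 17))*(-315) = (625 + 13)*(-315) = 638*(-315) = -200970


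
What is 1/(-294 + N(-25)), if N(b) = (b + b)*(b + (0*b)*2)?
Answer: 1/956 ≈ 0.0010460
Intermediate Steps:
N(b) = 2*b² (N(b) = (2*b)*(b + 0*2) = (2*b)*(b + 0) = (2*b)*b = 2*b²)
1/(-294 + N(-25)) = 1/(-294 + 2*(-25)²) = 1/(-294 + 2*625) = 1/(-294 + 1250) = 1/956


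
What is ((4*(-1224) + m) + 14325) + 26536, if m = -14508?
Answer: 21457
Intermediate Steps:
((4*(-1224) + m) + 14325) + 26536 = ((4*(-1224) - 14508) + 14325) + 26536 = ((-4896 - 14508) + 14325) + 26536 = (-19404 + 14325) + 26536 = -5079 + 26536 = 21457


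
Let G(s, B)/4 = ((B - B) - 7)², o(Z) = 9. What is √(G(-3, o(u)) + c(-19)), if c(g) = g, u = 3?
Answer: √177 ≈ 13.304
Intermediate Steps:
G(s, B) = 196 (G(s, B) = 4*((B - B) - 7)² = 4*(0 - 7)² = 4*(-7)² = 4*49 = 196)
√(G(-3, o(u)) + c(-19)) = √(196 - 19) = √177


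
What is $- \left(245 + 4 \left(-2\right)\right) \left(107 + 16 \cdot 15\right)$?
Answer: $-82239$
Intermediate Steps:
$- \left(245 + 4 \left(-2\right)\right) \left(107 + 16 \cdot 15\right) = - \left(245 - 8\right) \left(107 + 240\right) = - 237 \cdot 347 = \left(-1\right) 82239 = -82239$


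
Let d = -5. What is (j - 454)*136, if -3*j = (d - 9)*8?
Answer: -170000/3 ≈ -56667.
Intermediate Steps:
j = 112/3 (j = -(-5 - 9)*8/3 = -(-14)*8/3 = -1/3*(-112) = 112/3 ≈ 37.333)
(j - 454)*136 = (112/3 - 454)*136 = -1250/3*136 = -170000/3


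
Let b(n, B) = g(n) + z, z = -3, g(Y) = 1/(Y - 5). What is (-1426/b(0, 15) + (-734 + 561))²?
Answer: 4756761/64 ≈ 74324.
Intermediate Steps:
g(Y) = 1/(-5 + Y)
b(n, B) = -3 + 1/(-5 + n) (b(n, B) = 1/(-5 + n) - 3 = -3 + 1/(-5 + n))
(-1426/b(0, 15) + (-734 + 561))² = (-1426*(-5 + 0)/(16 - 3*0) + (-734 + 561))² = (-1426*(-5/(16 + 0)) - 173)² = (-1426/((-⅕*16)) - 173)² = (-1426/(-16/5) - 173)² = (-1426*(-5/16) - 173)² = (3565/8 - 173)² = (2181/8)² = 4756761/64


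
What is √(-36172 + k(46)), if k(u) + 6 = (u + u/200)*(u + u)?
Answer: I*√798121/5 ≈ 178.68*I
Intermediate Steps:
k(u) = -6 + 201*u²/100 (k(u) = -6 + (u + u/200)*(u + u) = -6 + (u + u*(1/200))*(2*u) = -6 + (u + u/200)*(2*u) = -6 + (201*u/200)*(2*u) = -6 + 201*u²/100)
√(-36172 + k(46)) = √(-36172 + (-6 + (201/100)*46²)) = √(-36172 + (-6 + (201/100)*2116)) = √(-36172 + (-6 + 106329/25)) = √(-36172 + 106179/25) = √(-798121/25) = I*√798121/5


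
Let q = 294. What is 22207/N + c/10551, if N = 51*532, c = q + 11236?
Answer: 60793113/31807748 ≈ 1.9113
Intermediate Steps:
c = 11530 (c = 294 + 11236 = 11530)
N = 27132
22207/N + c/10551 = 22207/27132 + 11530/10551 = 60793113/31807748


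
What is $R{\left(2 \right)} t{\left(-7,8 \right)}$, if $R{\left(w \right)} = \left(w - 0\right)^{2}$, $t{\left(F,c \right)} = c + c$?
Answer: $64$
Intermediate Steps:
$t{\left(F,c \right)} = 2 c$
$R{\left(w \right)} = w^{2}$ ($R{\left(w \right)} = \left(w + 0\right)^{2} = w^{2}$)
$R{\left(2 \right)} t{\left(-7,8 \right)} = 2^{2} \cdot 2 \cdot 8 = 4 \cdot 16 = 64$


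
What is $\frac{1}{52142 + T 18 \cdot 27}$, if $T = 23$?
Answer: $\frac{1}{63320} \approx 1.5793 \cdot 10^{-5}$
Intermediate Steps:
$\frac{1}{52142 + T 18 \cdot 27} = \frac{1}{52142 + 23 \cdot 18 \cdot 27} = \frac{1}{52142 + 414 \cdot 27} = \frac{1}{52142 + 11178} = \frac{1}{63320}$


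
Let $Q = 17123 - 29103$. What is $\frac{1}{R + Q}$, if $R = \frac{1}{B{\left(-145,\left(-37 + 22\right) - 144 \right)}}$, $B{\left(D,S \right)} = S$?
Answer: $- \frac{159}{1904821} \approx -8.3472 \cdot 10^{-5}$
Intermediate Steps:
$Q = -11980$ ($Q = 17123 - 29103 = -11980$)
$R = - \frac{1}{159}$ ($R = \frac{1}{\left(-37 + 22\right) - 144} = \frac{1}{-15 - 144} = \frac{1}{-159} = - \frac{1}{159} \approx -0.0062893$)
$\frac{1}{R + Q} = \frac{1}{- \frac{1}{159} - 11980} = \frac{1}{- \frac{1904821}{159}} = - \frac{159}{1904821}$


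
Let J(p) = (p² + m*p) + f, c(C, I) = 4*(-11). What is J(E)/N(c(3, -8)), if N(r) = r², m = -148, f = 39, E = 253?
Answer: 6651/484 ≈ 13.742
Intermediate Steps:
c(C, I) = -44
J(p) = 39 + p² - 148*p (J(p) = (p² - 148*p) + 39 = 39 + p² - 148*p)
J(E)/N(c(3, -8)) = (39 + 253² - 148*253)/((-44)²) = (39 + 64009 - 37444)/1936 = 26604*(1/1936) = 6651/484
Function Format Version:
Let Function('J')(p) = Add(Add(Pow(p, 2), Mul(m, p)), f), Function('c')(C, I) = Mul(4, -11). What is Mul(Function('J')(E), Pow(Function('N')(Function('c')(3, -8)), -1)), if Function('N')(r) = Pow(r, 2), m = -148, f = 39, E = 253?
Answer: Rational(6651, 484) ≈ 13.742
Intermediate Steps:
Function('c')(C, I) = -44
Function('J')(p) = Add(39, Pow(p, 2), Mul(-148, p)) (Function('J')(p) = Add(Add(Pow(p, 2), Mul(-148, p)), 39) = Add(39, Pow(p, 2), Mul(-148, p)))
Mul(Function('J')(E), Pow(Function('N')(Function('c')(3, -8)), -1)) = Mul(Add(39, Pow(253, 2), Mul(-148, 253)), Pow(Pow(-44, 2), -1)) = Mul(Add(39, 64009, -37444), Pow(1936, -1)) = Mul(26604, Rational(1, 1936)) = Rational(6651, 484)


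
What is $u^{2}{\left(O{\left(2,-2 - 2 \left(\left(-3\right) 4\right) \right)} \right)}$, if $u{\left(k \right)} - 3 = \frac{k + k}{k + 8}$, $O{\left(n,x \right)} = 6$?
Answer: $\frac{729}{49} \approx 14.878$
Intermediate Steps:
$u{\left(k \right)} = 3 + \frac{2 k}{8 + k}$ ($u{\left(k \right)} = 3 + \frac{k + k}{k + 8} = 3 + \frac{2 k}{8 + k}$)
$u^{2}{\left(O{\left(2,-2 - 2 \left(\left(-3\right) 4\right) \right)} \right)} = \left(\frac{24 + 5 \cdot 6}{8 + 6}\right)^{2} = \left(\frac{24 + 30}{14}\right)^{2} = \left(\frac{1}{14} \cdot 54\right)^{2} = \left(\frac{27}{7}\right)^{2} = \frac{729}{49}$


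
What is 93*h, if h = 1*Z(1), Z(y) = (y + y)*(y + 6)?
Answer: 1302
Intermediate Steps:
Z(y) = 2*y*(6 + y) (Z(y) = (2*y)*(6 + y) = 2*y*(6 + y))
h = 14 (h = 1*(2*1*(6 + 1)) = 1*(2*1*7) = 1*14 = 14)
93*h = 93*14 = 1302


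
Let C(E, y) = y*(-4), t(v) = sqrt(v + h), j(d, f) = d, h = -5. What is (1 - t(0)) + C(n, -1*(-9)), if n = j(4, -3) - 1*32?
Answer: -35 - I*sqrt(5) ≈ -35.0 - 2.2361*I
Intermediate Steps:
t(v) = sqrt(-5 + v) (t(v) = sqrt(v - 5) = sqrt(-5 + v))
n = -28 (n = 4 - 1*32 = 4 - 32 = -28)
C(E, y) = -4*y
(1 - t(0)) + C(n, -1*(-9)) = (1 - sqrt(-5 + 0)) - (-4)*(-9) = (1 - sqrt(-5)) - 4*9 = (1 - I*sqrt(5)) - 36 = -35 - I*sqrt(5)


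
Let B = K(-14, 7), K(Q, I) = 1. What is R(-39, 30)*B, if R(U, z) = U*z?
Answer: -1170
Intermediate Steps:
B = 1
R(-39, 30)*B = -39*30*1 = -1170*1 = -1170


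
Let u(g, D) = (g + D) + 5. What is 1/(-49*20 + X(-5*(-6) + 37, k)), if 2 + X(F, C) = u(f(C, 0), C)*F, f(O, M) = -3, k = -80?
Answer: -1/6208 ≈ -0.00016108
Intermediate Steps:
u(g, D) = 5 + D + g (u(g, D) = (D + g) + 5 = 5 + D + g)
X(F, C) = -2 + F*(2 + C) (X(F, C) = -2 + (5 + C - 3)*F = -2 + (2 + C)*F = -2 + F*(2 + C))
1/(-49*20 + X(-5*(-6) + 37, k)) = 1/(-49*20 + (-2 + (-5*(-6) + 37)*(2 - 80))) = 1/(-980 + (-2 + (30 + 37)*(-78))) = 1/(-980 + (-2 + 67*(-78))) = 1/(-980 + (-2 - 5226)) = 1/(-980 - 5228) = 1/(-6208) = -1/6208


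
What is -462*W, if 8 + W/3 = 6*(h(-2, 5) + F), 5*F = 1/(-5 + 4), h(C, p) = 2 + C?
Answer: 63756/5 ≈ 12751.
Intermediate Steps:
F = -1/5 (F = 1/(5*(-5 + 4)) = (1/5)/(-1) = (1/5)*(-1) = -1/5 ≈ -0.20000)
W = -138/5 (W = -24 + 3*(6*((2 - 2) - 1/5)) = -24 + 3*(6*(0 - 1/5)) = -24 + 3*(6*(-1/5)) = -24 + 3*(-6/5) = -24 - 18/5 = -138/5 ≈ -27.600)
-462*W = -462*(-138)/5 = -33*(-1932/5) = 63756/5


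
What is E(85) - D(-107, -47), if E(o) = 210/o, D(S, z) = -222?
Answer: 3816/17 ≈ 224.47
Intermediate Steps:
E(85) - D(-107, -47) = 210/85 - 1*(-222) = 210*(1/85) + 222 = 42/17 + 222 = 3816/17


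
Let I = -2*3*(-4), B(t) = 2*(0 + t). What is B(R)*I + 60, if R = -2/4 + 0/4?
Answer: 36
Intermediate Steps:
R = -½ (R = -2*¼ + 0*(¼) = -½ + 0 = -½ ≈ -0.50000)
B(t) = 2*t
I = 24 (I = -6*(-4) = 24)
B(R)*I + 60 = (2*(-½))*24 + 60 = -1*24 + 60 = -24 + 60 = 36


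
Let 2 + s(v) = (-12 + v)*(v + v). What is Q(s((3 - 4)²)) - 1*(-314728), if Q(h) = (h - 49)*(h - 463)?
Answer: 350279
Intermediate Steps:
s(v) = -2 + 2*v*(-12 + v) (s(v) = -2 + (-12 + v)*(v + v) = -2 + (-12 + v)*(2*v) = -2 + 2*v*(-12 + v))
Q(h) = (-463 + h)*(-49 + h) (Q(h) = (-49 + h)*(-463 + h) = (-463 + h)*(-49 + h))
Q(s((3 - 4)²)) - 1*(-314728) = (22687 + (-2 - 24*(3 - 4)² + 2*((3 - 4)²)²)² - 512*(-2 - 24*(3 - 4)² + 2*((3 - 4)²)²)) - 1*(-314728) = (22687 + (-2 - 24*(-1)² + 2*((-1)²)²)² - 512*(-2 - 24*(-1)² + 2*((-1)²)²)) + 314728 = (22687 + (-2 - 24*1 + 2*1²)² - 512*(-2 - 24*1 + 2*1²)) + 314728 = (22687 + (-2 - 24 + 2*1)² - 512*(-2 - 24 + 2*1)) + 314728 = (22687 + (-2 - 24 + 2)² - 512*(-2 - 24 + 2)) + 314728 = (22687 + (-24)² - 512*(-24)) + 314728 = (22687 + 576 + 12288) + 314728 = 35551 + 314728 = 350279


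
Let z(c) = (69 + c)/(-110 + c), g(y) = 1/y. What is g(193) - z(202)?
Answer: -52211/17756 ≈ -2.9405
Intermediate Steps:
z(c) = (69 + c)/(-110 + c)
g(193) - z(202) = 1/193 - (69 + 202)/(-110 + 202) = 1/193 - 271/92 = -52211/17756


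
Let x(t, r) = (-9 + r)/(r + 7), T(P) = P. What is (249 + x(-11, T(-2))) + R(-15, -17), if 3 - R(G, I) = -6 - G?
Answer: 1204/5 ≈ 240.80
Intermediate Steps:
R(G, I) = 9 + G (R(G, I) = 3 - (-6 - G) = 3 + (6 + G) = 9 + G)
x(t, r) = (-9 + r)/(7 + r)
(249 + x(-11, T(-2))) + R(-15, -17) = (249 + (-9 - 2)/(7 - 2)) + (9 - 15) = (249 - 11/5) - 6 = 1234/5 - 6 = 1204/5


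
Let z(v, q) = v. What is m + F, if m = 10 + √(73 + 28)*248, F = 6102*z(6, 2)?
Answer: 36622 + 248*√101 ≈ 39114.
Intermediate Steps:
F = 36612 (F = 6102*6 = 36612)
m = 10 + 248*√101 (m = 10 + √101*248 = 10 + 248*√101 ≈ 2502.4)
m + F = (10 + 248*√101) + 36612 = 36622 + 248*√101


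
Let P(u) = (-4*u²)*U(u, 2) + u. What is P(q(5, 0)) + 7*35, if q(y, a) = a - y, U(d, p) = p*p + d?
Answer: 340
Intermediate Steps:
U(d, p) = d + p² (U(d, p) = p² + d = d + p²)
P(u) = u - 4*u²*(4 + u) (P(u) = (-4*u²)*(u + 2²) + u = (-4*u²)*(u + 4) + u = (-4*u²)*(4 + u) + u = -4*u²*(4 + u) + u = u - 4*u²*(4 + u))
P(q(5, 0)) + 7*35 = -(0 - 1*5)*(-1 + 4*(0 - 1*5)*(4 + (0 - 1*5))) + 7*35 = -(0 - 5)*(-1 + 4*(0 - 5)*(4 + (0 - 5))) + 245 = -1*(-5)*(-1 + 4*(-5)*(4 - 5)) + 245 = -1*(-5)*(-1 + 4*(-5)*(-1)) + 245 = -1*(-5)*(-1 + 20) + 245 = -1*(-5)*19 + 245 = 95 + 245 = 340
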